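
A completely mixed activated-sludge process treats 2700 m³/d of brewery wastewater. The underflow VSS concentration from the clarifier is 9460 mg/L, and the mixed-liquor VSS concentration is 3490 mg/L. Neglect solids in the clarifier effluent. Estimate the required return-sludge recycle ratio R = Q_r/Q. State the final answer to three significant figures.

R ≈ 0.585

Solids balance on the clarifier gives (1+R)X = R·X_r, so R = X/(X_r − X) = 3490 / (9460 − 3490) = 0.5846.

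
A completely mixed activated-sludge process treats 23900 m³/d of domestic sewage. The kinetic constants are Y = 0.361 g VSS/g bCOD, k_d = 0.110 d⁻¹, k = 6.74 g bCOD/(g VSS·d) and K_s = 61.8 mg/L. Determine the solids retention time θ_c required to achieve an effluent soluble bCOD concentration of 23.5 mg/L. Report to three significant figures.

Specific growth rate at S = 23.5 mg/L: μ = YkS/(K_s+S) = 0.361·6.74·23.5/(61.8+23.5) = 0.6703 d⁻¹.
Then 1/θ_c = μ − k_d = 0.6703 − 0.110 = 0.5603 d⁻¹, giving θ_c = 1.785 d.

θ_c ≈ 1.78 d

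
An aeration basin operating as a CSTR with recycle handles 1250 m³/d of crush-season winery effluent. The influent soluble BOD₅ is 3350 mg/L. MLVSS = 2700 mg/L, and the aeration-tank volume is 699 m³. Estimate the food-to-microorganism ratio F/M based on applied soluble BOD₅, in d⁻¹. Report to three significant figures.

F/M ≈ 2.22 d⁻¹

Food-to-microorganism ratio F/M = Q S₀ / (V X) = 1250 × 3350 / (699.0 × 2700) = 2.219 d⁻¹.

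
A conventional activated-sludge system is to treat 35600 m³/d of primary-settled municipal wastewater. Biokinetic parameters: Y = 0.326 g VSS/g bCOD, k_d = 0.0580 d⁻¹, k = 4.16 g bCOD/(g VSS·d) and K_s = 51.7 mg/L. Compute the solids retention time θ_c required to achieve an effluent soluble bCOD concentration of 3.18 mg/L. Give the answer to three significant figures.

θ_c ≈ 48.6 d

At the target effluent, Y k S/(K_s+S) = 0.326×4.16×3.18/54.88 = 0.07858 d⁻¹.
Then 1/θ_c = μ − k_d = 0.07858 − 0.0580 = 0.02058 d⁻¹, giving θ_c = 48.59 d.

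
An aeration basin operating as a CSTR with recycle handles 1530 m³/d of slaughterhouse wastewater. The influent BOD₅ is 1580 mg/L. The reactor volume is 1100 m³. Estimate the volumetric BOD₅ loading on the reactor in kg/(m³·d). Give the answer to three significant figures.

L_v ≈ 2.20 kg BOD₅/(m³·d)

Volumetric loading L_v = Q·S₀ / V = 1530 × 1580 g/m³ / 1100 m³ = 2198 g/(m³·d) = 2.198 kg BOD₅/(m³·d).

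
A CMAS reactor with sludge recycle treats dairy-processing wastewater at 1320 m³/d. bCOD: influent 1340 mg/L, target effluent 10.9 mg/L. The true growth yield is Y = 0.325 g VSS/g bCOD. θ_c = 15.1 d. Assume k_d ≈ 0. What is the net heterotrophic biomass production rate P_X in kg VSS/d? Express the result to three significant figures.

P_X ≈ 570 kg VSS/d

No decay correction is needed, so Y_obs = Y = 0.325.
Substrate removed = Q·(S₀ − S) = 1320 m³/d × (1340 − 10.9) g/m³ = 1.75×10^6 g/d = 1754 kg/d.
Net biomass production P_X = Y_obs × Q·(S₀ − S) = 0.3250 × 1754 = 570.2 kg VSS/d.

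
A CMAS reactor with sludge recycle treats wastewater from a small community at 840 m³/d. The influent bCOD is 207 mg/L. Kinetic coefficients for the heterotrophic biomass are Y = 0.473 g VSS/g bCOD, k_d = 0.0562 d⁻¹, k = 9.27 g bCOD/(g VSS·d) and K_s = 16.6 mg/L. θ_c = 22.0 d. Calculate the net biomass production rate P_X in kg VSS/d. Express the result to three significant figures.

P_X ≈ 36.7 kg VSS/d

For a completely mixed reactor with recycle the Lawrence–McCarty relation gives S = K_s·(1 + k_d·θ_c) / [θ_c·(Y·k − k_d) − 1] = 16.6 × (1 + 0.0562 × 22.0) / [22.0 × (0.473 × 9.27 − 0.0562) − 1] = 37.12 / 94.23 = 0.3940 mg/L.
The observed yield is Y_obs = Y/(1 + k_d·θ_c) = 0.473 / (1 + 0.0562 × 22.0) = 0.473 / 2.236 = 0.2115 g VSS per g bCOD removed.
ΔS = 207 − 0.394 = 206.6 mg/L, so the substrate removal rate is 840 × 206.6/1000 = 173.5 kg bCOD/d.
Net biomass production P_X = Y_obs × Q·(S₀ − S) = 0.2115 × 173.5 = 36.71 kg VSS/d.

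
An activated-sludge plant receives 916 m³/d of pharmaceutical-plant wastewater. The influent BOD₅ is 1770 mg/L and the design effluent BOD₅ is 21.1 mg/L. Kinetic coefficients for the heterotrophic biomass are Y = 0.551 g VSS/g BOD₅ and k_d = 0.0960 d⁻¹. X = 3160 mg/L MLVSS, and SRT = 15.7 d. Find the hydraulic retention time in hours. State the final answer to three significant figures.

Rearranging the biomass balance for a CMAS with decay, V = Y·Q·ΔS·θ_c / [X·(1+k_d θ_c)] = 0.551 × 916 × (1770 − 21.1) × 15.7 / [3160 × (1 + 0.0960 × 15.7)] = 1.39×10^7 / 7923 = 1749 m³.
τ = V/Q = 1749/916 = 1.910 d, or 45.83 h.

τ ≈ 45.8 h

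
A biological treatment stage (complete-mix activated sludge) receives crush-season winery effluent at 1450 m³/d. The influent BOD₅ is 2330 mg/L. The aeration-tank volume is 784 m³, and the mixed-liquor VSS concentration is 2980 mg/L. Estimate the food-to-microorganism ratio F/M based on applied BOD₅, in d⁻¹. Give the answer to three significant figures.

F/M = Q·S₀ / (V·X) = 1450 × 2330 / (784.0 × 2980) = 1.446 g BOD₅·(g VSS·d)⁻¹.

F/M ≈ 1.45 d⁻¹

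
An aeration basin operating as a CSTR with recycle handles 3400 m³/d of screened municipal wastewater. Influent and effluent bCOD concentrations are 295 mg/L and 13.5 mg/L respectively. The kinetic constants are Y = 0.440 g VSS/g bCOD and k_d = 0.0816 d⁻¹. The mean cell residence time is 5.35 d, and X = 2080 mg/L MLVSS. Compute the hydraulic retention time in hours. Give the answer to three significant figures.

Steady-state biomass mass balance: V·X·(1 + k_d·θ_c) = Y·Q·(S₀ − S)·θ_c, so V = 0.440 × 3400 × (295 − 13.5) × 5.35 / [2080 × (1 + 0.0816 × 5.35)] = 2.25×10^6 / 2988 = 754.0 m³.
τ = V/Q = 754.0/3400 = 0.2218 d, or 5.322 h.

τ ≈ 5.32 h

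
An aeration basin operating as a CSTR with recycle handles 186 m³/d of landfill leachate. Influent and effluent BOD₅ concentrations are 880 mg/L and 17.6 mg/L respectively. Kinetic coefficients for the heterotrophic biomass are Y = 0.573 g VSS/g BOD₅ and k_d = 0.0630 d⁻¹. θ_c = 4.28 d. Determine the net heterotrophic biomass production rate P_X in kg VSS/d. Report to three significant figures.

Correct the yield for decay: Y_obs = Y/(1 + k_d θ_c) = 0.573 / (1 + 0.0630 × 4.28) = 0.573 / 1.270 = 0.4513.
ΔS = 880 − 17.6 = 862.4 mg/L, so the substrate removal rate is 186 × 862.4/1000 = 160.4 kg BOD₅/d.
Biomass produced: P_X = Y_obs·Q·ΔS = 0.4513 × 160.4 ≈ 72.39 kg VSS/d.

P_X ≈ 72.4 kg VSS/d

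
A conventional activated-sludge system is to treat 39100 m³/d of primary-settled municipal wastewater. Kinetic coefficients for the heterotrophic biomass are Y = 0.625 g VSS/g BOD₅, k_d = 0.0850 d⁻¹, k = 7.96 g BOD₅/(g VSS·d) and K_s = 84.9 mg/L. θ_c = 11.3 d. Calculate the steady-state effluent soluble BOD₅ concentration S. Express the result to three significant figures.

S ≈ 3.07 mg/L

From the Monod/SRT balance for a CMAS, S = K_s·(1+k_d θ_c)/[θ_c·(Y k − k_d) − 1] = 84.9 × (1 + 0.0850 × 11.3) / [11.3 × (0.625 × 7.96 − 0.0850) − 1] = 166.4 / 54.26 = 3.068 mg/L.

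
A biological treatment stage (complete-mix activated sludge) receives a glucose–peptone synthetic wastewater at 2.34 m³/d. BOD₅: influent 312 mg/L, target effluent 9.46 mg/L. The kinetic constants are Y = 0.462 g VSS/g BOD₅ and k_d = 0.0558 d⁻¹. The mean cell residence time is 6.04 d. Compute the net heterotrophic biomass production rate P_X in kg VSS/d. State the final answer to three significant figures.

The observed yield is Y_obs = Y/(1 + k_d·θ_c) = 0.462 / (1 + 0.0558 × 6.04) = 0.462 / 1.337 = 0.3455 g VSS per g BOD₅ removed.
ΔS = 312 − 9.46 = 302.5 mg/L, so the substrate removal rate is 2.34 × 302.5/1000 = 0.7079 kg BOD₅/d.
P_X = Y_obs · Q(S₀ − S) = 0.3455 × 0.7079 = 0.2446 kg VSS/d.

P_X ≈ 0.245 kg VSS/d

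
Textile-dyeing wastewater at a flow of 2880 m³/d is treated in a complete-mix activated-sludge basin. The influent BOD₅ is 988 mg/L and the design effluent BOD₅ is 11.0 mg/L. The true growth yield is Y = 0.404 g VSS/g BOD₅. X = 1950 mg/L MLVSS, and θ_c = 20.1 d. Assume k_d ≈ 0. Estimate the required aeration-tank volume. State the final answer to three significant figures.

V·X = Y·Q·ΔS·θ_c gives V = 0.404 × 2880 × (988 − 11.0) × 20.1 / 1950 = 11717 m³.

V ≈ 11700 m³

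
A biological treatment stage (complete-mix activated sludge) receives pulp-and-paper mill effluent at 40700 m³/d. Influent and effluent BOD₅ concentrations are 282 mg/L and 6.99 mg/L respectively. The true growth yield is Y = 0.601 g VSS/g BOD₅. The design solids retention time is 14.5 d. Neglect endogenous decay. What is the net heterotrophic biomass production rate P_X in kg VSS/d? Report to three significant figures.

With endogenous decay neglected, the observed yield equals the true yield: Y_obs = Y = 0.601 g VSS/g BOD₅.
Q·(S₀ − S) = 40700 × (282 − 6.99) × 10⁻³ = 11193 kg/d removed.
Net biomass production P_X = Y_obs × Q·(S₀ − S) = 0.6010 × 11193 = 6727 kg VSS/d.

P_X ≈ 6730 kg VSS/d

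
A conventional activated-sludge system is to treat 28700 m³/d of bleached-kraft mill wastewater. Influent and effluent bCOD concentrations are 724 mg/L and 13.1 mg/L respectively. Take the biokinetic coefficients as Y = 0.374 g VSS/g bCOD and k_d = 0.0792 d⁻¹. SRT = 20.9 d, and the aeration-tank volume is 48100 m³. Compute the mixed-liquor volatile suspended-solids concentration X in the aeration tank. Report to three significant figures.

From V·X·(1 + k_d·θ_c) = Y·Q·(S₀ − S)·θ_c: X = 0.374 × 28700 × (724 − 13.1) × 20.9 / [48100 × (1 + 0.0792 × 20.9)] = 1249 mg/L.

X ≈ 1250 mg/L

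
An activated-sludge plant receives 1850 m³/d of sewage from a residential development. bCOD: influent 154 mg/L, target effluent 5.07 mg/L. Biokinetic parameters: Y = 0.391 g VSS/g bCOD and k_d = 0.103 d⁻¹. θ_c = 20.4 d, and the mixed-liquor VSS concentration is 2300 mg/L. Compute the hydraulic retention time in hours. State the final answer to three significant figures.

τ ≈ 4.00 h

Rearranging the biomass balance for a CMAS with decay, V = Y·Q·ΔS·θ_c / [X·(1+k_d θ_c)] = 0.391 × 1850 × (154 − 5.07) × 20.4 / [2300 × (1 + 0.103 × 20.4)] = 2.2×10^6 / 7133 = 308.1 m³.
Hydraulic retention time τ = V/Q = 308.1 / 1850 = 0.1665 d = 3.997 h.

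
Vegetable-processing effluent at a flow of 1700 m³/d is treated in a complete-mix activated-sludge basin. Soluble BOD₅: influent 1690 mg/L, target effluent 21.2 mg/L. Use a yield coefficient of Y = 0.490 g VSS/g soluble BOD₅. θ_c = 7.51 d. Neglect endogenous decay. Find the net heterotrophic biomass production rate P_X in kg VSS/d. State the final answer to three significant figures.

With endogenous decay neglected, the observed yield equals the true yield: Y_obs = Y = 0.490 g VSS/g soluble BOD₅.
Mass of soluble BOD₅ removed per day: Q(S₀ − S) = 1700 × 1669 g/m³ = 2837 kg/d.
Biomass produced: P_X = Y_obs·Q·ΔS = 0.4900 × 2837 ≈ 1390 kg VSS/d.

P_X ≈ 1390 kg VSS/d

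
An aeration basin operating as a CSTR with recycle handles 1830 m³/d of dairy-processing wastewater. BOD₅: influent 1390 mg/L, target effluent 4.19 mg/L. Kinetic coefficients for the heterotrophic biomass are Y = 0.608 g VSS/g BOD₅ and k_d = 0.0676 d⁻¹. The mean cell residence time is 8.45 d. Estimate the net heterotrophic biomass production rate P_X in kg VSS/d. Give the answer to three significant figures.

The observed yield is Y_obs = Y/(1 + k_d·θ_c) = 0.608 / (1 + 0.0676 × 8.45) = 0.608 / 1.571 = 0.3870 g VSS per g BOD₅ removed.
Mass of BOD₅ removed per day: Q(S₀ − S) = 1830 × 1386 g/m³ = 2536 kg/d.
Biomass produced: P_X = Y_obs·Q·ΔS = 0.3870 × 2536 ≈ 981.3 kg VSS/d.

P_X ≈ 981 kg VSS/d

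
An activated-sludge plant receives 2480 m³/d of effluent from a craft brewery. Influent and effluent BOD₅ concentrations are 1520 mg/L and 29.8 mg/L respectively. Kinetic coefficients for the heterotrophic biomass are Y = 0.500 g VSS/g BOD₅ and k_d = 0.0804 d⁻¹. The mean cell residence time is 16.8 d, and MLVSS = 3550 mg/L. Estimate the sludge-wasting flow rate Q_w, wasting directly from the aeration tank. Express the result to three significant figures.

Q_w ≈ 221 m³/d

Steady-state biomass mass balance: V·X·(1 + k_d·θ_c) = Y·Q·(S₀ − S)·θ_c, so V = 0.500 × 2480 × (1520 − 29.8) × 16.8 / [3550 × (1 + 0.0804 × 16.8)] = 3.1×10^7 / 8345 = 3720 m³.
For wasting at MLVSS concentration, Q_w = V/θ_c = 3720/16.8 = 221.4 m³/d.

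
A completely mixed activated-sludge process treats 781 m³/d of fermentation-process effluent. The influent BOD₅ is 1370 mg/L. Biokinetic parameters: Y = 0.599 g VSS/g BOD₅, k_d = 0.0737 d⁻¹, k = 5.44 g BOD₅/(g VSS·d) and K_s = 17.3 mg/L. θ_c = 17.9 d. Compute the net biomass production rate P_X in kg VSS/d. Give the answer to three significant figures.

For a completely mixed reactor with recycle the Lawrence–McCarty relation gives S = K_s·(1 + k_d·θ_c) / [θ_c·(Y·k − k_d) − 1] = 17.3 × (1 + 0.0737 × 17.9) / [17.9 × (0.599 × 5.44 − 0.0737) − 1] = 40.12 / 56.01 = 0.7164 mg/L.
Correct the yield for decay: Y_obs = Y/(1 + k_d θ_c) = 0.599 / (1 + 0.0737 × 17.9) = 0.599 / 2.319 = 0.2583.
Q·(S₀ − S) = 781 × (1370 − 0.716) × 10⁻³ = 1069 kg/d removed.
Net biomass production P_X = Y_obs × Q·(S₀ − S) = 0.2583 × 1069 = 276.2 kg VSS/d.

P_X ≈ 276 kg VSS/d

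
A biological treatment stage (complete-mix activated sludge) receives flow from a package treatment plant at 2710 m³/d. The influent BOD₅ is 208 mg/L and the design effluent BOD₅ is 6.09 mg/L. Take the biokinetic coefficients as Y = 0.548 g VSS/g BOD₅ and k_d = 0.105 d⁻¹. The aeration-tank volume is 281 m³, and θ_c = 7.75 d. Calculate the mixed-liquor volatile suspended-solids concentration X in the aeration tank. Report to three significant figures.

X ≈ 4560 mg/L

Solving the biomass balance for X: X = Y Q (S₀−S) θ_c / [V (1+k_d θ_c)] = 0.548 × 2710 × (208 − 6.09) × 7.75 / [281 × (1 + 0.105 × 7.75)] = 4560 mg/L.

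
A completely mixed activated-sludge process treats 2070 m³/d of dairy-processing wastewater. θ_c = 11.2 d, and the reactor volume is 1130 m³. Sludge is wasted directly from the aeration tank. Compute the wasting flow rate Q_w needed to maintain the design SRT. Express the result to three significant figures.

With mixed-liquor wasting, θ_c = V/Q_w, so Q_w = V/θ_c = 1130/11.2 = 100.9 m³/d.

Q_w ≈ 101 m³/d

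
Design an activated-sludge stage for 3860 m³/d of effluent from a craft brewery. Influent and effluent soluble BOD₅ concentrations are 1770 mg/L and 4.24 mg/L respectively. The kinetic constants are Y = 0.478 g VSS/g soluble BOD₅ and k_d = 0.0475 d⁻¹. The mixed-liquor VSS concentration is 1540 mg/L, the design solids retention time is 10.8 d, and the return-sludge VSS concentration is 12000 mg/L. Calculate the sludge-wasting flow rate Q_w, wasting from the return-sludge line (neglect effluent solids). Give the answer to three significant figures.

From the SRT design equation V = Y Q (S₀−S) θ_c / [X (1 + k_d θ_c)] = 0.478 × 3860 × (1770 − 4.24) × 10.8 / [1540 × (1 + 0.0475 × 10.8)] = 3.52×10^7 / 2330 = 15101 m³.
θ_c = V·X/(Q_w·X_r) when wasting from the recycle, so Q_w = V·X/(θ_c·X_r) = 15101 × 1540 / (10.8 × 12000) = 179.4 m³/d.

Q_w ≈ 179 m³/d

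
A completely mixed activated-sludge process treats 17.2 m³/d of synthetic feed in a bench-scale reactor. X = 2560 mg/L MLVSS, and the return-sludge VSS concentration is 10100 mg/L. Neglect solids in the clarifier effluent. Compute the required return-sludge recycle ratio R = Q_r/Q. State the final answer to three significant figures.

R ≈ 0.340

R = Q_r/Q = X/(X_r − X) = 2560 / (10100 − 2560) = 0.3395.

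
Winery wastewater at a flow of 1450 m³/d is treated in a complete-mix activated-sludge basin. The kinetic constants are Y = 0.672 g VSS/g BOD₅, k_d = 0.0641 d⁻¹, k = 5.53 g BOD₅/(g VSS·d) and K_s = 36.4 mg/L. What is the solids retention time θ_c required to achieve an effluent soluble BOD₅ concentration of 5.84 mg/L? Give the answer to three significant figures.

From 1/θ_c = Y·k·S/(K_s + S) − k_d: Y·k·S/(K_s+S) = 0.672 × 5.53 × 5.84 / (36.4 + 5.84) = 0.5138 d⁻¹.
θ_c = 1/(μ − k_d) = 1/(0.5138 − 0.0641) = 1/0.4497 = 2.224 d.

θ_c ≈ 2.22 d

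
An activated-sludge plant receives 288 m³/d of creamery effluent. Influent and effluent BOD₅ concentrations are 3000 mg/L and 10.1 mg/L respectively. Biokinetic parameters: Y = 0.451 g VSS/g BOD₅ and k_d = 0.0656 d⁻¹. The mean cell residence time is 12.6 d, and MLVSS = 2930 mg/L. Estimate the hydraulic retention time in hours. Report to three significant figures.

From the SRT design equation V = Y Q (S₀−S) θ_c / [X (1 + k_d θ_c)] = 0.451 × 288 × (3000 − 10.1) × 12.6 / [2930 × (1 + 0.0656 × 12.6)] = 4.89×10^6 / 5352 = 914.3 m³.
Hydraulic retention time τ = V/Q = 914.3 / 288 = 3.175 d = 76.19 h.

τ ≈ 76.2 h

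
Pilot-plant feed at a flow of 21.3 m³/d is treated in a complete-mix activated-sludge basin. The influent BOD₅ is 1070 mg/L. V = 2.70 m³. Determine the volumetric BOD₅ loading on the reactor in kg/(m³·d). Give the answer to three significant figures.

L_v ≈ 8.44 kg BOD₅/(m³·d)

L_v = Q S₀ / V = 21.3 × 1070 × 10⁻³ / 2.700 = 8.441 kg/(m³·d).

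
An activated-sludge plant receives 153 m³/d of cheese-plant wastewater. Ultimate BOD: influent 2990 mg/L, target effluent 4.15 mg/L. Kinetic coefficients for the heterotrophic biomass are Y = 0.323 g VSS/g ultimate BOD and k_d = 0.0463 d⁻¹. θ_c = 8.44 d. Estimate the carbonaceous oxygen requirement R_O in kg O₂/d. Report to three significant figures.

R_O ≈ 306 kg O₂/d

Correct the yield for decay: Y_obs = Y/(1 + k_d θ_c) = 0.323 / (1 + 0.0463 × 8.44) = 0.323 / 1.391 = 0.2322.
Substrate removed = Q·(S₀ − S) = 153 m³/d × (2990 − 4.15) g/m³ = 4.57×10^5 g/d = 456.8 kg/d.
Net sludge production P_X = 0.2322 × 456.8 = 106.1 kg VSS/d.
R_O = Q·ΔS − 1.42 P_X = 456.8 − 150.7 = 306.2 kg O₂/d.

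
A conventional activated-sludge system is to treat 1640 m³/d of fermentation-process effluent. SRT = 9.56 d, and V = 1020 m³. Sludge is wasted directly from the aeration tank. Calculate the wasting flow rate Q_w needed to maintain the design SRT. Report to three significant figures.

Wasting from the aeration tank: Q_w = V / θ_c = 1020 / 9.56 = 106.7 m³/d.

Q_w ≈ 107 m³/d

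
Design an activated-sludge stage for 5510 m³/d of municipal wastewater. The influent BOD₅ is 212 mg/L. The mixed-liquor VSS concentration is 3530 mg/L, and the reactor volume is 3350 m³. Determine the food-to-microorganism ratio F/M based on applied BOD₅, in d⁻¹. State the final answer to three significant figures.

F/M ≈ 0.0988 d⁻¹

F/M = applied load / biomass = Q·S₀/(V·X) = 5510 × 212 / (3350 × 3530) = 0.09878 d⁻¹.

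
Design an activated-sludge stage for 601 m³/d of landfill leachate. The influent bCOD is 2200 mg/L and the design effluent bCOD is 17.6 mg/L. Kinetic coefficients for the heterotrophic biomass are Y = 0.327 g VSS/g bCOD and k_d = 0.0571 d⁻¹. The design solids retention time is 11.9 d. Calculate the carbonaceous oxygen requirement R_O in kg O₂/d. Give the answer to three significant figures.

R_O ≈ 949 kg O₂/d

Correct the yield for decay: Y_obs = Y/(1 + k_d θ_c) = 0.327 / (1 + 0.0571 × 11.9) = 0.327 / 1.679 = 0.1947.
ΔS = 2200 − 17.6 = 2182 mg/L, so the substrate removal rate is 601 × 2182/1000 = 1312 kg bCOD/d.
P_X = Y_obs·Q·(S₀ − S) = 0.1947 × 1312 = 255.4 kg VSS/d.
R_O = Q·ΔS − 1.42 P_X = 1312 − 362.6 = 949.0 kg O₂/d.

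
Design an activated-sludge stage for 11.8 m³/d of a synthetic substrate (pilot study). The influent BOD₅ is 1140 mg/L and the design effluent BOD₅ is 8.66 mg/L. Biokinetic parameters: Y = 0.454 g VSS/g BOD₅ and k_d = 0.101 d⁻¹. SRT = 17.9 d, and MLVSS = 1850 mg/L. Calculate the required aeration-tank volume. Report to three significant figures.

V ≈ 20.9 m³

Rearranging the biomass balance for a CMAS with decay, V = Y·Q·ΔS·θ_c / [X·(1+k_d θ_c)] = 0.454 × 11.8 × (1140 − 8.66) × 17.9 / [1850 × (1 + 0.101 × 17.9)] = 1.08×10^5 / 5195 = 20.88 m³.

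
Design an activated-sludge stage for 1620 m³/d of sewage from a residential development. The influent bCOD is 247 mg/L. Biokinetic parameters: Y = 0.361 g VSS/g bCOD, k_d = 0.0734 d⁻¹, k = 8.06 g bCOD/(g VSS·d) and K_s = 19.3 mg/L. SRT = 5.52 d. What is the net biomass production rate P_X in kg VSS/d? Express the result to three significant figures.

From the Monod/SRT balance for a CMAS, S = K_s·(1+k_d θ_c)/[θ_c·(Y k − k_d) − 1] = 19.3 × (1 + 0.0734 × 5.52) / [5.52 × (0.361 × 8.06 − 0.0734) − 1] = 27.12 / 14.66 = 1.850 mg/L.
Y_obs = Y / (1 + k_d θ_c) = 0.361 / (1 + 0.0734 × 5.52) = 0.361 / 1.405 = 0.2569.
Mass of bCOD removed per day: Q(S₀ − S) = 1620 × 245.2 g/m³ = 397.1 kg/d.
P_X = Y_obs · Q(S₀ − S) = 0.2569 × 397.1 = 102.0 kg VSS/d.

P_X ≈ 102 kg VSS/d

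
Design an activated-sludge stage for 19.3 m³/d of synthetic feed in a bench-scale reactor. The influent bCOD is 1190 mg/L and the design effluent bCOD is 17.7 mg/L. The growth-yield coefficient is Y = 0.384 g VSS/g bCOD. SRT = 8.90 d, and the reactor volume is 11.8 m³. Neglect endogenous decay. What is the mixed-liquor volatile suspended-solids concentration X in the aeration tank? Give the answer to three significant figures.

X ≈ 6550 mg/L

X = Y·Q·ΔS·θ_c / V = 0.384 × 19.3 × (1190 − 17.7) × 8.90 / 11.8 = 6553 mg/L.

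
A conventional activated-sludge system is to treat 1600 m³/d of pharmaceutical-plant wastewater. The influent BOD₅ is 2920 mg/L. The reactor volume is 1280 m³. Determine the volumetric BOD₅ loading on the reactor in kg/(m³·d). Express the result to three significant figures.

L_v = Q S₀ / V = 1600 × 2920 × 10⁻³ / 1280 = 3.650 kg/(m³·d).

L_v ≈ 3.65 kg BOD₅/(m³·d)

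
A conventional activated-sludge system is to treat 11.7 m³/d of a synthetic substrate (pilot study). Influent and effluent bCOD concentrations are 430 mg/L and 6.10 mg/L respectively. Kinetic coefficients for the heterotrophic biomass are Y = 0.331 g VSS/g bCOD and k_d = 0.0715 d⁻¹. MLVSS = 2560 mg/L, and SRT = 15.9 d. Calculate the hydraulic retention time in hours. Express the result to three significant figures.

τ ≈ 9.79 h

From the SRT design equation V = Y Q (S₀−S) θ_c / [X (1 + k_d θ_c)] = 0.331 × 11.7 × (430 − 6.10) × 15.9 / [2560 × (1 + 0.0715 × 15.9)] = 2.61×10^4 / 5470 = 4.772 m³.
HRT = V/Q = 4.772 m³ / 11.7 m³·d⁻¹ = 0.4078 d × 24 = 9.788 h.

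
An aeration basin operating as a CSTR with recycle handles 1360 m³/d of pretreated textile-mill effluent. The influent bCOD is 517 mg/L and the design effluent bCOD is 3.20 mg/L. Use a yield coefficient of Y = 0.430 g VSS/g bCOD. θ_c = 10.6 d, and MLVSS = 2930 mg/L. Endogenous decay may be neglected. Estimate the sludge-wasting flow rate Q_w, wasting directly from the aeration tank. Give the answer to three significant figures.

Q_w ≈ 103 m³/d

V·X = Y·Q·ΔS·θ_c gives V = 0.430 × 1360 × (517 − 3.20) × 10.6 / 2930 = 1087 m³.
With mixed-liquor wasting, θ_c = V/Q_w, so Q_w = V/θ_c = 1087/10.6 = 102.5 m³/d.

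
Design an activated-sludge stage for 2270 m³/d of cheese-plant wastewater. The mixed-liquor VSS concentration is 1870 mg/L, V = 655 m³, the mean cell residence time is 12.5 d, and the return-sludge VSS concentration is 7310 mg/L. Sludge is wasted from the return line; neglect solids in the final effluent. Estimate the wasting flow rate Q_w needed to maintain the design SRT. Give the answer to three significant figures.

Q_w ≈ 13.4 m³/d

Wasting from the return line (neglecting effluent solids): Q_w = V·X / (θ_c·X_r) = 655.0 × 1870 / (12.5 × 7310) = 13.40 m³/d.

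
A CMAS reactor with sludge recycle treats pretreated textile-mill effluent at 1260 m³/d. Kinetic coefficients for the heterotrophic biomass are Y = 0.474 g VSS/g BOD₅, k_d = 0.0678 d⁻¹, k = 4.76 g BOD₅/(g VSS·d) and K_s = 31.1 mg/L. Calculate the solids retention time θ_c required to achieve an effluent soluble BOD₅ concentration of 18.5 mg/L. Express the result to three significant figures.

At the target effluent, Y k S/(K_s+S) = 0.474×4.76×18.5/49.60 = 0.8415 d⁻¹.
θ_c = 1/(μ − k_d) = 1/(0.8415 − 0.0678) = 1/0.7737 = 1.292 d.

θ_c ≈ 1.29 d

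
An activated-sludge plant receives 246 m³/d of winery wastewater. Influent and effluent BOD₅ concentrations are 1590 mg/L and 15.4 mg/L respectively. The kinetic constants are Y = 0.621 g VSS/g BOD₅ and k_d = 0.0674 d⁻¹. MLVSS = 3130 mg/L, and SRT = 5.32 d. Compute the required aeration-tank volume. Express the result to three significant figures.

From the SRT design equation V = Y Q (S₀−S) θ_c / [X (1 + k_d θ_c)] = 0.621 × 246 × (1590 − 15.4) × 5.32 / [3130 × (1 + 0.0674 × 5.32)] = 1.28×10^6 / 4252 = 300.9 m³.

V ≈ 301 m³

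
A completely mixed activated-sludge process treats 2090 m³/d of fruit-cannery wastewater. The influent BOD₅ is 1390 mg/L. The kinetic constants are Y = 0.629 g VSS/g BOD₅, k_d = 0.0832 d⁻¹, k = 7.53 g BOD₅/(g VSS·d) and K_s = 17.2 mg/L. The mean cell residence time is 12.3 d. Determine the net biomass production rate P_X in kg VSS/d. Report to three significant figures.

P_X ≈ 903 kg VSS/d

Effluent substrate depends only on kinetics and SRT: S = K_s(1 + k_d θ_c) / [θ_c(Yk − k_d) − 1] = 17.2 × (1 + 0.0832 × 12.3) / [12.3 × (0.629 × 7.53 − 0.0832) − 1] = 34.80 / 56.23 = 0.6189 mg/L.
Y_obs = Y / (1 + k_d θ_c) = 0.629 / (1 + 0.0832 × 12.3) = 0.629 / 2.023 = 0.3109.
Substrate removed = Q·(S₀ − S) = 2090 m³/d × (1390 − 0.619) g/m³ = 2.9×10^6 g/d = 2904 kg/d.
Biomass produced: P_X = Y_obs·Q·ΔS = 0.3109 × 2904 ≈ 902.7 kg VSS/d.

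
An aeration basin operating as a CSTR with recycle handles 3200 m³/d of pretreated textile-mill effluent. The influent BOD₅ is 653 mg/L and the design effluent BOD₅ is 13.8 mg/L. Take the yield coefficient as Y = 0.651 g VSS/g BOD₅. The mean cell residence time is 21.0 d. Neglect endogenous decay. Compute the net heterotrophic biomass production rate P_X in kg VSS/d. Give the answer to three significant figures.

No decay correction is needed, so Y_obs = Y = 0.651.
Mass of BOD₅ removed per day: Q(S₀ − S) = 3200 × 639.2 g/m³ = 2045 kg/d.
So the net sludge growth is P_X = 0.6510 × 2045 = 1332 kg VSS/d.

P_X ≈ 1330 kg VSS/d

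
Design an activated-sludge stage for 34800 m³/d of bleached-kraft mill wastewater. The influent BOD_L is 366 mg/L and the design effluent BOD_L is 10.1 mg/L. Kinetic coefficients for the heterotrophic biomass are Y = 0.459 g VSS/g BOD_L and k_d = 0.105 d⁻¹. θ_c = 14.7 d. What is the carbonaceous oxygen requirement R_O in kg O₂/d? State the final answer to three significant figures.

The observed yield is Y_obs = Y/(1 + k_d·θ_c) = 0.459 / (1 + 0.105 × 14.7) = 0.459 / 2.543 = 0.1805 g VSS per g BOD_L removed.
ΔS = 366 − 10.1 = 355.9 mg/L, so the substrate removal rate is 34800 × 355.9/1000 = 12385 kg BOD_L/d.
Biomass synthesised: P_X = Y_obs × 12385 = 2235 kg VSS/d.
R_O = Q·ΔS − 1.42 P_X = 12385 − 3174 = 9212 kg O₂/d.

R_O ≈ 9210 kg O₂/d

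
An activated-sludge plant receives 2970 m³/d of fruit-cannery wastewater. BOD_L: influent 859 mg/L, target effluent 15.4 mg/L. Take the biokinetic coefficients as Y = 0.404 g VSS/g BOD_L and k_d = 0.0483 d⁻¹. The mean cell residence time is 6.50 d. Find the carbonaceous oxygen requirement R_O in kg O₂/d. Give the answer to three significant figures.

Y_obs = Y / (1 + k_d θ_c) = 0.404 / (1 + 0.0483 × 6.50) = 0.404 / 1.314 = 0.3075.
Substrate removed = Q·(S₀ − S) = 2970 m³/d × (859 − 15.4) g/m³ = 2.51×10^6 g/d = 2505 kg/d.
Net sludge production P_X = 0.3075 × 2505 = 770.4 kg VSS/d.
R_O = Q·(S₀ − S) − 1.42·P_X = 2505 − 1.42 × 770.4 = 1412 kg O₂/d.

R_O ≈ 1410 kg O₂/d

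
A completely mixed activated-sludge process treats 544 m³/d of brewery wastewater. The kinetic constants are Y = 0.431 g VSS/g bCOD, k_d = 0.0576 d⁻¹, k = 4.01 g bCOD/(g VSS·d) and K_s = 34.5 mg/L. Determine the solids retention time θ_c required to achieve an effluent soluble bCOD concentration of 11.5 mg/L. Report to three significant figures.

Specific growth rate at S = 11.5 mg/L: μ = YkS/(K_s+S) = 0.431·4.01·11.5/(34.5+11.5) = 0.4321 d⁻¹.
1/θ_c = 0.4321 − 0.0576 = 0.3745 d⁻¹, so θ_c = 2.670 d.

θ_c ≈ 2.67 d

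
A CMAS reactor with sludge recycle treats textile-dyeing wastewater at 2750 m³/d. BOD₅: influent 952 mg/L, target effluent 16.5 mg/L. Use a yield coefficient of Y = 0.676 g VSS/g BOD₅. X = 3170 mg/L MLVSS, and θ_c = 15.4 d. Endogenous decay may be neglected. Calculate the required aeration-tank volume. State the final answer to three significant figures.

V ≈ 8450 m³

Biomass mass balance (decay neglected): V·X = Y·Q·(S₀ − S)·θ_c, so V = 0.676 × 2750 × (952 − 16.5) × 15.4 / 3170 = 8449 m³.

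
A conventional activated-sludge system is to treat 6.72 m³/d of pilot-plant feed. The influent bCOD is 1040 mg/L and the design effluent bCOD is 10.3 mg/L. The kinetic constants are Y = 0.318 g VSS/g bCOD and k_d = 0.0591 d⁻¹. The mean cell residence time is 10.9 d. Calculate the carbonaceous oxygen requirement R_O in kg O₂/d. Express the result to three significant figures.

The observed yield is Y_obs = Y/(1 + k_d·θ_c) = 0.318 / (1 + 0.0591 × 10.9) = 0.318 / 1.644 = 0.1934 g VSS per g bCOD removed.
Mass of bCOD removed per day: Q(S₀ − S) = 6.72 × 1030 g/m³ = 6.920 kg/d.
Biomass synthesised: P_X = Y_obs × 6.920 = 1.338 kg VSS/d.
R_O = Q·(S₀ − S) − 1.42·P_X = 6.920 − 1.42 × 1.338 = 5.019 kg O₂/d.

R_O ≈ 5.02 kg O₂/d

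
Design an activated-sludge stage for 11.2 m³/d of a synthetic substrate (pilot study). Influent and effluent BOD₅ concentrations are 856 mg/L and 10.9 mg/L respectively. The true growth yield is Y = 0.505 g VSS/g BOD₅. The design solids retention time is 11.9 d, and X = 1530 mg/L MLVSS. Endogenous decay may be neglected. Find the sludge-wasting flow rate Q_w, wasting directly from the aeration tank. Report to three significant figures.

Q_w ≈ 3.12 m³/d

With k_d = 0 the design equation reduces to V = Y Q (S₀−S) θ_c / X = 0.505 × 11.2 × (856 − 10.9) × 11.9 / 1530 = 37.18 m³.
For wasting at MLVSS concentration, Q_w = V/θ_c = 37.18/11.9 = 3.124 m³/d.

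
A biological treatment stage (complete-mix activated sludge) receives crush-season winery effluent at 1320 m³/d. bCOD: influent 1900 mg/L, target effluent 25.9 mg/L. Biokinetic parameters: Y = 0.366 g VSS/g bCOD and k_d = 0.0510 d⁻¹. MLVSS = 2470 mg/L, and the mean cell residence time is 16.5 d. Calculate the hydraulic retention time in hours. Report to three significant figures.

Steady-state biomass mass balance: V·X·(1 + k_d·θ_c) = Y·Q·(S₀ − S)·θ_c, so V = 0.366 × 1320 × (1900 − 25.9) × 16.5 / [2470 × (1 + 0.0510 × 16.5)] = 1.49×10^7 / 4549 = 3284 m³.
Hydraulic retention time τ = V/Q = 3284 / 1320 = 2.488 d = 59.72 h.

τ ≈ 59.7 h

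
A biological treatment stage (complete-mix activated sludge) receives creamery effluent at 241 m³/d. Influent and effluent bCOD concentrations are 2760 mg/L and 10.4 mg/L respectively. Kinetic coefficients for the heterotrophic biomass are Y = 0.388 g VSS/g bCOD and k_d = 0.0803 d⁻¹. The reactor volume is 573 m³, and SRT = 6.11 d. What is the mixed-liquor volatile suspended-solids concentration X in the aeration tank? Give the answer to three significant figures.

Solving the biomass balance for X: X = Y Q (S₀−S) θ_c / [V (1+k_d θ_c)] = 0.388 × 241 × (2760 − 10.4) × 6.11 / [573 × (1 + 0.0803 × 6.11)] = 1839 mg/L.

X ≈ 1840 mg/L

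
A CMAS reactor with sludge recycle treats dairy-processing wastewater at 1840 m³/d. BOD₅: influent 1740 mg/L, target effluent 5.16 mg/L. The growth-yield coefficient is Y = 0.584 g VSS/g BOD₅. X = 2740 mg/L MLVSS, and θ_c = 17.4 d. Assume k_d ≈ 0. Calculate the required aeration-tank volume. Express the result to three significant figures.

With k_d = 0 the design equation reduces to V = Y Q (S₀−S) θ_c / X = 0.584 × 1840 × (1740 − 5.16) × 17.4 / 2740 = 11838 m³.

V ≈ 11800 m³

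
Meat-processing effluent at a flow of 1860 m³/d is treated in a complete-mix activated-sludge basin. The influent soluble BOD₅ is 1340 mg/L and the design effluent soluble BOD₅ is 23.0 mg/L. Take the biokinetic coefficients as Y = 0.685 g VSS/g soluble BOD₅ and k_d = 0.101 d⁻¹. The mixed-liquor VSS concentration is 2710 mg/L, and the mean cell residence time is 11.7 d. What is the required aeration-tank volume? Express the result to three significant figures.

V ≈ 3320 m³

Rearranging the biomass balance for a CMAS with decay, V = Y·Q·ΔS·θ_c / [X·(1+k_d θ_c)] = 0.685 × 1860 × (1340 − 23.0) × 11.7 / [2710 × (1 + 0.101 × 11.7)] = 1.96×10^7 / 5912 = 3321 m³.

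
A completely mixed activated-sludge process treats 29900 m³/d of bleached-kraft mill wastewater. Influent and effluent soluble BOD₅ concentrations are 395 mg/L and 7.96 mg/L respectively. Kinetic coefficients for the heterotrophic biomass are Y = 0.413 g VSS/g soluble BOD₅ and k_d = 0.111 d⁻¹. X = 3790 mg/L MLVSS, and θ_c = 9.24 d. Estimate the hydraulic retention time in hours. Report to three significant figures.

From the SRT design equation V = Y Q (S₀−S) θ_c / [X (1 + k_d θ_c)] = 0.413 × 29900 × (395 − 7.96) × 9.24 / [3790 × (1 + 0.111 × 9.24)] = 4.42×10^7 / 7677 = 5752 m³.
τ = V/Q = 5752/29900 = 0.1924 d, or 4.617 h.

τ ≈ 4.62 h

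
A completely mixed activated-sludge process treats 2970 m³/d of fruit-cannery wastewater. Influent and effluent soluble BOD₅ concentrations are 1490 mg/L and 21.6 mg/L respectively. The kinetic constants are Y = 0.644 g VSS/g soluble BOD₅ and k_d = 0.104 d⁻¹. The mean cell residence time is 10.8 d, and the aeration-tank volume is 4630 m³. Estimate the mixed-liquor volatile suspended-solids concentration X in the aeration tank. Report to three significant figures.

X ≈ 3090 mg/L

From V·X·(1 + k_d·θ_c) = Y·Q·(S₀ − S)·θ_c: X = 0.644 × 2970 × (1490 − 21.6) × 10.8 / [4630 × (1 + 0.104 × 10.8)] = 3086 mg/L.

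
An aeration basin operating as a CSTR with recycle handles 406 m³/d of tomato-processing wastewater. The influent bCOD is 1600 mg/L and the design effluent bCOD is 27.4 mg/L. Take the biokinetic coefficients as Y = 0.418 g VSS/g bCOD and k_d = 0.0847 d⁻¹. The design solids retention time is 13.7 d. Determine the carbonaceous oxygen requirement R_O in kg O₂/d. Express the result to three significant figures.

R_O ≈ 463 kg O₂/d

Y_obs = Y / (1 + k_d θ_c) = 0.418 / (1 + 0.0847 × 13.7) = 0.418 / 2.160 = 0.1935.
ΔS = 1600 − 27.4 = 1573 mg/L, so the substrate removal rate is 406 × 1573/1000 = 638.5 kg bCOD/d.
Net sludge production P_X = 0.1935 × 638.5 = 123.5 kg VSS/d.
R_O = Q·(S₀ − S) − 1.42·P_X = 638.5 − 1.42 × 123.5 = 463.1 kg O₂/d.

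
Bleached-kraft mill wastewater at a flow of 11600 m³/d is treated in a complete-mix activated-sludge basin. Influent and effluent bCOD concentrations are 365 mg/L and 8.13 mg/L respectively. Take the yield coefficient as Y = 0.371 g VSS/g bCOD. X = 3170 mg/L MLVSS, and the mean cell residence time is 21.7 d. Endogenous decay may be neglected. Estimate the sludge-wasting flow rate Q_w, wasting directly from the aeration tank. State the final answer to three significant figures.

V·X = Y·Q·ΔS·θ_c gives V = 0.371 × 11600 × (365 − 8.13) × 21.7 / 3170 = 10513 m³.
For wasting at MLVSS concentration, Q_w = V/θ_c = 10513/21.7 = 484.5 m³/d.

Q_w ≈ 484 m³/d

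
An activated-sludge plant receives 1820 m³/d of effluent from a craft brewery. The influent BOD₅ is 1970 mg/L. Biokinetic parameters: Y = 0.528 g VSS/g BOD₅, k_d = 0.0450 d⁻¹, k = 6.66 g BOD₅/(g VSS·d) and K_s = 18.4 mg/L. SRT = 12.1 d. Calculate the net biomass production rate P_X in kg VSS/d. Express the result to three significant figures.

For a completely mixed reactor with recycle the Lawrence–McCarty relation gives S = K_s·(1 + k_d·θ_c) / [θ_c·(Y·k − k_d) − 1] = 18.4 × (1 + 0.0450 × 12.1) / [12.1 × (0.528 × 6.66 − 0.0450) − 1] = 28.42 / 41.00 = 0.6931 mg/L.
Observed yield with endogenous decay: Y_obs = Y / (1 + k_d·θ_c) = 0.528 / (1 + 0.0450 × 12.1) = 0.528 / 1.544 = 0.3419 g VSS/g BOD₅.
Q·(S₀ − S) = 1820 × (1970 − 0.693) × 10⁻³ = 3584 kg/d removed.
Net biomass production P_X = Y_obs × Q·(S₀ − S) = 0.3419 × 3584 = 1225 kg VSS/d.

P_X ≈ 1230 kg VSS/d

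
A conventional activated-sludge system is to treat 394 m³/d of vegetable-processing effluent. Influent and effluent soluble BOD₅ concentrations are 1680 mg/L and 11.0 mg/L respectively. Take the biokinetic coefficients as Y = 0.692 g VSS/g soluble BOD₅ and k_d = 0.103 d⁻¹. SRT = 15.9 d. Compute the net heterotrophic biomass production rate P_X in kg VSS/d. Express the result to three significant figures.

Correct the yield for decay: Y_obs = Y/(1 + k_d θ_c) = 0.692 / (1 + 0.103 × 15.9) = 0.692 / 2.638 = 0.2623.
ΔS = 1680 − 11.0 = 1669 mg/L, so the substrate removal rate is 394 × 1669/1000 = 657.6 kg soluble BOD₅/d.
Biomass produced: P_X = Y_obs·Q·ΔS = 0.2623 × 657.6 ≈ 172.5 kg VSS/d.

P_X ≈ 173 kg VSS/d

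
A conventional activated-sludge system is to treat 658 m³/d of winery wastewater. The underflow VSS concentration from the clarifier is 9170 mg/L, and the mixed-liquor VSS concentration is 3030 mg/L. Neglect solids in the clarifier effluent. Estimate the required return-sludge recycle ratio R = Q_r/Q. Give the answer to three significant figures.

R ≈ 0.493

Mass balance around the secondary clarifier (neglecting effluent solids): R = X / (X_r − X) = 3030 / (9170 − 3030) = 0.4935.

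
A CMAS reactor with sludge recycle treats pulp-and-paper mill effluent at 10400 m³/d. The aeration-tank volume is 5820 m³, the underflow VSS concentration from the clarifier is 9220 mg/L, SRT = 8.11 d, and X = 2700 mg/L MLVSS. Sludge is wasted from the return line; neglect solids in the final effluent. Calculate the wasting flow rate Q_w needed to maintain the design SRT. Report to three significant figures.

Q_w ≈ 210 m³/d

Wasting from the return line (neglecting effluent solids): Q_w = V·X / (θ_c·X_r) = 5820 × 2700 / (8.11 × 9220) = 210.2 m³/d.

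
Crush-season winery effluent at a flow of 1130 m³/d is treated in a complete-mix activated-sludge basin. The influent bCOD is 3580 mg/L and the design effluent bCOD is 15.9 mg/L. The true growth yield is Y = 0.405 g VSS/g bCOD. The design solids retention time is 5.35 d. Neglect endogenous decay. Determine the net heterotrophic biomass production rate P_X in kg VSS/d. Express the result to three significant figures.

Since k_d ≈ 0, Y_obs = Y = 0.405 g VSS/g bCOD.
Mass of bCOD removed per day: Q(S₀ − S) = 1130 × 3564 g/m³ = 4027 kg/d.
So the net sludge growth is P_X = 0.4050 × 4027 = 1631 kg VSS/d.

P_X ≈ 1630 kg VSS/d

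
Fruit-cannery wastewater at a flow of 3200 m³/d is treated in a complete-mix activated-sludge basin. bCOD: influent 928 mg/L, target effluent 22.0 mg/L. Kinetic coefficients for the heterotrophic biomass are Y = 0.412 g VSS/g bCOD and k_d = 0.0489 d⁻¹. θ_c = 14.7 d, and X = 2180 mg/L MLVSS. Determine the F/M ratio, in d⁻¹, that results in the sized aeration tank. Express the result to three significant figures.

F/M ≈ 0.291 d⁻¹

Steady-state biomass mass balance: V·X·(1 + k_d·θ_c) = Y·Q·(S₀ − S)·θ_c, so V = 0.412 × 3200 × (928 − 22.0) × 14.7 / [2180 × (1 + 0.0489 × 14.7)] = 1.76×10^7 / 3747 = 4686 m³.
F/M = Q·S₀ / (V·X) = 3200 × 928 / (4686 × 2180) = 0.2907 g bCOD·(g VSS·d)⁻¹.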